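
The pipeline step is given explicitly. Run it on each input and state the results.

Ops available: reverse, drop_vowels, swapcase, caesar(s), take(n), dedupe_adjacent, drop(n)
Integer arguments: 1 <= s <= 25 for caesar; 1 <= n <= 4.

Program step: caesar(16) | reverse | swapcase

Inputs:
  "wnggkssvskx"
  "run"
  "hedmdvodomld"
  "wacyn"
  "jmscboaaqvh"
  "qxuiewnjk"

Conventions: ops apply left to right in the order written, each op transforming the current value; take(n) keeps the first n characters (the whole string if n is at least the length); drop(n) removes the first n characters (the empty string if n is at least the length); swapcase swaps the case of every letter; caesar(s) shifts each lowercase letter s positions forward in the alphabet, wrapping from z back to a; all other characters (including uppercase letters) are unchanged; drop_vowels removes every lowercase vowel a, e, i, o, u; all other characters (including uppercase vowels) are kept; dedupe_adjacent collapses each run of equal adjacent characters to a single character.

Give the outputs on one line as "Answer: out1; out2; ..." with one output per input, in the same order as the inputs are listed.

"NAILIIAWWDM"; "DKH"; "TBCETELTCTUX"; "DOSQM"; "XLGQQERSICZ"; "AZDMUYKNG"

Execution, op by op:
  "wnggkssvskx" -> "mdwwaiilian" -> "nailiiawwdm" -> "NAILIIAWWDM"
  "run" -> "hkd" -> "dkh" -> "DKH"
  "hedmdvodomld" -> "xutctletecbt" -> "tbceteltctux" -> "TBCETELTCTUX"
  "wacyn" -> "mqsod" -> "dosqm" -> "DOSQM"
  "jmscboaaqvh" -> "zcisreqqglx" -> "xlgqqersicz" -> "XLGQQERSICZ"
  "qxuiewnjk" -> "gnkyumdza" -> "azdmuykng" -> "AZDMUYKNG"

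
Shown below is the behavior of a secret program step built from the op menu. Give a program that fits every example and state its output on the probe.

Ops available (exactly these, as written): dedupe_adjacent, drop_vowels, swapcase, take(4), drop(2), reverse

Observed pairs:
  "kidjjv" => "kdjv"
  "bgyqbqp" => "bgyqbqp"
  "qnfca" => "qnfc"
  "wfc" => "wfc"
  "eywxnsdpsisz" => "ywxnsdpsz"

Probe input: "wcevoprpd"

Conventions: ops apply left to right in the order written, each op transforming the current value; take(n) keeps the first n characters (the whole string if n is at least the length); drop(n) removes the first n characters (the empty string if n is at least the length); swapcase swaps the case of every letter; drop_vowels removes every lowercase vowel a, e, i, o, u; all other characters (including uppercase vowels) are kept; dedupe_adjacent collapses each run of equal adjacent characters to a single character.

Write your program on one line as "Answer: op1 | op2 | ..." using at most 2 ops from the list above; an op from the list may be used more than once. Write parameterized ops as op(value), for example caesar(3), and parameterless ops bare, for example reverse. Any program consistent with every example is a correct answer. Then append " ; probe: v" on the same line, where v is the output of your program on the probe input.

drop_vowels | dedupe_adjacent ; probe: "wcvprpd"

Check, running the answer program on each example:
  "kidjjv" -> "kdjjv" -> "kdjv"
  "bgyqbqp" -> "bgyqbqp" -> "bgyqbqp"
  "qnfca" -> "qnfc" -> "qnfc"
  "wfc" -> "wfc" -> "wfc"
  "eywxnsdpsisz" -> "ywxnsdpssz" -> "ywxnsdpsz"
  probe: "wcevoprpd" -> "wcvprpd" -> "wcvprpd"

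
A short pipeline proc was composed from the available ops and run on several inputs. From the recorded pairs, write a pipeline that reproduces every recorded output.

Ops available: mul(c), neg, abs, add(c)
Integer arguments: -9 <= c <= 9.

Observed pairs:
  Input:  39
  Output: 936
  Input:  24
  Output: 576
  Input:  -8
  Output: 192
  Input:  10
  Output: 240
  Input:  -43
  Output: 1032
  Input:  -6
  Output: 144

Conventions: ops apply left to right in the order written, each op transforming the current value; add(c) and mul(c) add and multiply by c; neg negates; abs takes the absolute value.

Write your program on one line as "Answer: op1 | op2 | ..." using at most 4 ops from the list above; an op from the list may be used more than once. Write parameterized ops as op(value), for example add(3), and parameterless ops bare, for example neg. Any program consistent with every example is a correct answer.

mul(6) | abs | mul(-4) | abs

Check, running the answer program on each example:
  39 -> 234 -> 234 -> -936 -> 936
  24 -> 144 -> 144 -> -576 -> 576
  -8 -> -48 -> 48 -> -192 -> 192
  10 -> 60 -> 60 -> -240 -> 240
  -43 -> -258 -> 258 -> -1032 -> 1032
  -6 -> -36 -> 36 -> -144 -> 144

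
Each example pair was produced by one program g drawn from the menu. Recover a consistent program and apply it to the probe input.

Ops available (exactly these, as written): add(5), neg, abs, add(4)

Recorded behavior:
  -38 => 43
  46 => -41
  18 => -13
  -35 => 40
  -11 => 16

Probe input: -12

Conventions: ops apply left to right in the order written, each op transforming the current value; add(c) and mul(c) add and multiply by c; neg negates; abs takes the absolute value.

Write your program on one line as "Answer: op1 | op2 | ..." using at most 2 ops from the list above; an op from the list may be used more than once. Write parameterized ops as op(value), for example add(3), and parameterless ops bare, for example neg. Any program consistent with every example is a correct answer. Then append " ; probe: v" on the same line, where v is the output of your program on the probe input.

neg | add(5) ; probe: 17

Check, running the answer program on each example:
  -38 -> 38 -> 43
  46 -> -46 -> -41
  18 -> -18 -> -13
  -35 -> 35 -> 40
  -11 -> 11 -> 16
  probe: -12 -> 12 -> 17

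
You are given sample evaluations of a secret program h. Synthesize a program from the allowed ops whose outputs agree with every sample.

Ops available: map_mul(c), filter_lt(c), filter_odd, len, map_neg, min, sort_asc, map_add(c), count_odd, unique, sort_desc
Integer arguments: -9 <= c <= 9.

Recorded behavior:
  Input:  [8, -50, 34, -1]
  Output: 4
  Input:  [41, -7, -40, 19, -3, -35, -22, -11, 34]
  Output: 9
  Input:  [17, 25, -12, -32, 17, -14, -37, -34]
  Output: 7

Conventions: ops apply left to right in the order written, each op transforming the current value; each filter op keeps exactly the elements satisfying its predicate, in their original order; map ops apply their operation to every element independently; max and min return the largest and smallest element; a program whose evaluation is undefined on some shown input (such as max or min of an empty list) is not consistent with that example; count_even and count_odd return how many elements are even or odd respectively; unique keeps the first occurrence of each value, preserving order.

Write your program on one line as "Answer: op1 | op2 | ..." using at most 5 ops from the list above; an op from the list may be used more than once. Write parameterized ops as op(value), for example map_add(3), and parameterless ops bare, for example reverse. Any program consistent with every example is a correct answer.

map_neg | unique | sort_asc | map_mul(-1) | len

Check, running the answer program on each example:
  [8, -50, 34, -1] -> [-8, 50, -34, 1] -> [-8, 50, -34, 1] -> [-34, -8, 1, 50] -> [34, 8, -1, -50] -> 4
  [41, -7, -40, 19, -3, -35, -22, -11, 34] -> [-41, 7, 40, -19, 3, 35, 22, 11, -34] -> [-41, 7, 40, -19, 3, 35, 22, 11, -34] -> [-41, -34, -19, 3, 7, 11, 22, 35, 40] -> [41, 34, 19, -3, -7, -11, -22, -35, -40] -> 9
  [17, 25, -12, -32, 17, -14, -37, -34] -> [-17, -25, 12, 32, -17, 14, 37, 34] -> [-17, -25, 12, 32, 14, 37, 34] -> [-25, -17, 12, 14, 32, 34, 37] -> [25, 17, -12, -14, -32, -34, -37] -> 7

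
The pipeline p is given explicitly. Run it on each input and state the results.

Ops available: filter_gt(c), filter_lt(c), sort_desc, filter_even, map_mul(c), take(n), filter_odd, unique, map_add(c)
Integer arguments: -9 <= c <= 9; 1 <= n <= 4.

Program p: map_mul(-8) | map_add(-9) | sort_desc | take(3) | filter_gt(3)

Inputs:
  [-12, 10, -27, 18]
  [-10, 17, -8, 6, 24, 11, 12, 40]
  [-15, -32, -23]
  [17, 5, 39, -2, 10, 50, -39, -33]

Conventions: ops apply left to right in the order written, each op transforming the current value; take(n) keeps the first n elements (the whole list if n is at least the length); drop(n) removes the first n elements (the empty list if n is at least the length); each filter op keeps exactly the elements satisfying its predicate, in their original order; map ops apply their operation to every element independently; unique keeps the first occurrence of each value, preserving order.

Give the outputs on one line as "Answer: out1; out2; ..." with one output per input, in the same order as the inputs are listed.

Execution, op by op:
  [-12, 10, -27, 18] -> [96, -80, 216, -144] -> [87, -89, 207, -153] -> [207, 87, -89, -153] -> [207, 87, -89] -> [207, 87]
  [-10, 17, -8, 6, 24, 11, 12, 40] -> [80, -136, 64, -48, -192, -88, -96, -320] -> [71, -145, 55, -57, -201, -97, -105, -329] -> [71, 55, -57, -97, -105, -145, -201, -329] -> [71, 55, -57] -> [71, 55]
  [-15, -32, -23] -> [120, 256, 184] -> [111, 247, 175] -> [247, 175, 111] -> [247, 175, 111] -> [247, 175, 111]
  [17, 5, 39, -2, 10, 50, -39, -33] -> [-136, -40, -312, 16, -80, -400, 312, 264] -> [-145, -49, -321, 7, -89, -409, 303, 255] -> [303, 255, 7, -49, -89, -145, -321, -409] -> [303, 255, 7] -> [303, 255, 7]

[207, 87]; [71, 55]; [247, 175, 111]; [303, 255, 7]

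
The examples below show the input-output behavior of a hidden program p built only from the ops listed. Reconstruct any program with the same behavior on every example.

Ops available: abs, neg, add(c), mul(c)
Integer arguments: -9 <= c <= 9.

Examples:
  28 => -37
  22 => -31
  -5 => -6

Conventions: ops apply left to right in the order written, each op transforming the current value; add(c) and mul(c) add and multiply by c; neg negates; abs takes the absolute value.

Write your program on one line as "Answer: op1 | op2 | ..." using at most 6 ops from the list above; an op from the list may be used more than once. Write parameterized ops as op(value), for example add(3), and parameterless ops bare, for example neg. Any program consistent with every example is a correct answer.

add(4) | abs | neg | add(-6) | add(1)

Check, running the answer program on each example:
  28 -> 32 -> 32 -> -32 -> -38 -> -37
  22 -> 26 -> 26 -> -26 -> -32 -> -31
  -5 -> -1 -> 1 -> -1 -> -7 -> -6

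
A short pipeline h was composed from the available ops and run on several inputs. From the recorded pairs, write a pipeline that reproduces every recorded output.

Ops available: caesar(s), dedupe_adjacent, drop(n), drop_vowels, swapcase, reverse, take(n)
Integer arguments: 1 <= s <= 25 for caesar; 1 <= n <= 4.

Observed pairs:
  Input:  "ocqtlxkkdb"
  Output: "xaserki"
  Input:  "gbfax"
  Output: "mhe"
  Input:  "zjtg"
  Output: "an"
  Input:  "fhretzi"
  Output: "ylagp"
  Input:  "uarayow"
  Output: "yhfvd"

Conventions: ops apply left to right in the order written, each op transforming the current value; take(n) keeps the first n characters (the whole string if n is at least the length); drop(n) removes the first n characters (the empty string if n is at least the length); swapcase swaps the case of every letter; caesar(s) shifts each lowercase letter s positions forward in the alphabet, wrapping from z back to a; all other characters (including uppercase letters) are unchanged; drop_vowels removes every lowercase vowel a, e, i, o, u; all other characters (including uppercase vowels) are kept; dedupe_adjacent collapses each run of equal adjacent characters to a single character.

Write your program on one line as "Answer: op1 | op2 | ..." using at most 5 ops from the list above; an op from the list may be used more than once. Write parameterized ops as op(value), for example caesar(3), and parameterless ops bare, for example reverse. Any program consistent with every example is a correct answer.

caesar(13) | dedupe_adjacent | drop(1) | drop(1) | caesar(20)

Check, running the answer program on each example:
  "ocqtlxkkdb" -> "bpdgykxxqo" -> "bpdgykxqo" -> "pdgykxqo" -> "dgykxqo" -> "xaserki"
  "gbfax" -> "tosnk" -> "tosnk" -> "osnk" -> "snk" -> "mhe"
  "zjtg" -> "mwgt" -> "mwgt" -> "wgt" -> "gt" -> "an"
  "fhretzi" -> "suergmv" -> "suergmv" -> "uergmv" -> "ergmv" -> "ylagp"
  "uarayow" -> "hnenlbj" -> "hnenlbj" -> "nenlbj" -> "enlbj" -> "yhfvd"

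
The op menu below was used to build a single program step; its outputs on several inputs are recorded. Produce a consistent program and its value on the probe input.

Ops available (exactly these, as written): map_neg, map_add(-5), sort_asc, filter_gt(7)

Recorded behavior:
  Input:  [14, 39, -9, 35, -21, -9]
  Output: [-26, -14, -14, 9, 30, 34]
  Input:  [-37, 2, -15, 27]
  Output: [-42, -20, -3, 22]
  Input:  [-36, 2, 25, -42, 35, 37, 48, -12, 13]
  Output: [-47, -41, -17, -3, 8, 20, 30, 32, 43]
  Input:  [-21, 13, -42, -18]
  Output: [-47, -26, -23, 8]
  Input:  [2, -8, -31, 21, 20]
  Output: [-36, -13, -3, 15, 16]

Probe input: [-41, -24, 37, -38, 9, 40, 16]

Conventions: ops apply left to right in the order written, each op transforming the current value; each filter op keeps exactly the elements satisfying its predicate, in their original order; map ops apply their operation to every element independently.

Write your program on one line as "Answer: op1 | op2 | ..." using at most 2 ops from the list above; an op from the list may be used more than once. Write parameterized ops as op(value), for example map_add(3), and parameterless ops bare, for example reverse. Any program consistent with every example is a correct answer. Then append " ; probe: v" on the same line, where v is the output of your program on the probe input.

sort_asc | map_add(-5) ; probe: [-46, -43, -29, 4, 11, 32, 35]

Check, running the answer program on each example:
  [14, 39, -9, 35, -21, -9] -> [-21, -9, -9, 14, 35, 39] -> [-26, -14, -14, 9, 30, 34]
  [-37, 2, -15, 27] -> [-37, -15, 2, 27] -> [-42, -20, -3, 22]
  [-36, 2, 25, -42, 35, 37, 48, -12, 13] -> [-42, -36, -12, 2, 13, 25, 35, 37, 48] -> [-47, -41, -17, -3, 8, 20, 30, 32, 43]
  [-21, 13, -42, -18] -> [-42, -21, -18, 13] -> [-47, -26, -23, 8]
  [2, -8, -31, 21, 20] -> [-31, -8, 2, 20, 21] -> [-36, -13, -3, 15, 16]
  probe: [-41, -24, 37, -38, 9, 40, 16] -> [-41, -38, -24, 9, 16, 37, 40] -> [-46, -43, -29, 4, 11, 32, 35]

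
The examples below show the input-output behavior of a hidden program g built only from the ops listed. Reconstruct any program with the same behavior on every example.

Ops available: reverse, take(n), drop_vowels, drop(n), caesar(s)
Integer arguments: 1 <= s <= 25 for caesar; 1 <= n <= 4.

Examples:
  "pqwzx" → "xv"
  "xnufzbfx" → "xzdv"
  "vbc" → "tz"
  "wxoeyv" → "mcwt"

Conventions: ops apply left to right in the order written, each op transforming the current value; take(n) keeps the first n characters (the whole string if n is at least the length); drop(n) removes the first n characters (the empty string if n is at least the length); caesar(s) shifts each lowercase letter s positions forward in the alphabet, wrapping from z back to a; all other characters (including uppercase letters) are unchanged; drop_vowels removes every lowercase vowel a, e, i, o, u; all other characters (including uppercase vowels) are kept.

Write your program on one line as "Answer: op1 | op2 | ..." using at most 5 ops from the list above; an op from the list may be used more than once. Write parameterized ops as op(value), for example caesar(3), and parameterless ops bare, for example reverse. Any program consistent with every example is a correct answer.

reverse | take(4) | caesar(24) | reverse | drop_vowels

Check, running the answer program on each example:
  "pqwzx" -> "xzwqp" -> "xzwq" -> "vxuo" -> "ouxv" -> "xv"
  "xnufzbfx" -> "xfbzfunx" -> "xfbz" -> "vdzx" -> "xzdv" -> "xzdv"
  "vbc" -> "cbv" -> "cbv" -> "azt" -> "tza" -> "tz"
  "wxoeyv" -> "vyeoxw" -> "vyeo" -> "twcm" -> "mcwt" -> "mcwt"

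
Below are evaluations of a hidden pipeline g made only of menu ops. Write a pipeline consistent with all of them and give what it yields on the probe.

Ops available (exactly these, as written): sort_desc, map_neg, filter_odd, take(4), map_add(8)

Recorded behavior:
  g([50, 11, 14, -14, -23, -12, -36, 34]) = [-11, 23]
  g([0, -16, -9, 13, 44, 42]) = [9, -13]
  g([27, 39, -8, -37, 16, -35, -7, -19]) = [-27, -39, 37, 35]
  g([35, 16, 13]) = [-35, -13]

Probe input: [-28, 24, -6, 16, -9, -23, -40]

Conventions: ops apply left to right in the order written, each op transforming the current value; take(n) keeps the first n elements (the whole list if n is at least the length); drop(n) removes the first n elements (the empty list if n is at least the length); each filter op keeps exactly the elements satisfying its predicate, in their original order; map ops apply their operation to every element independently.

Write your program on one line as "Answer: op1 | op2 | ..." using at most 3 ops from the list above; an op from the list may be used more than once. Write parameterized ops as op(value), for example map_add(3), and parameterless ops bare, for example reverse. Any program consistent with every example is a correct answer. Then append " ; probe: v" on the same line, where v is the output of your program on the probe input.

filter_odd | take(4) | map_neg ; probe: [9, 23]

Check, running the answer program on each example:
  [50, 11, 14, -14, -23, -12, -36, 34] -> [11, -23] -> [11, -23] -> [-11, 23]
  [0, -16, -9, 13, 44, 42] -> [-9, 13] -> [-9, 13] -> [9, -13]
  [27, 39, -8, -37, 16, -35, -7, -19] -> [27, 39, -37, -35, -7, -19] -> [27, 39, -37, -35] -> [-27, -39, 37, 35]
  [35, 16, 13] -> [35, 13] -> [35, 13] -> [-35, -13]
  probe: [-28, 24, -6, 16, -9, -23, -40] -> [-9, -23] -> [-9, -23] -> [9, 23]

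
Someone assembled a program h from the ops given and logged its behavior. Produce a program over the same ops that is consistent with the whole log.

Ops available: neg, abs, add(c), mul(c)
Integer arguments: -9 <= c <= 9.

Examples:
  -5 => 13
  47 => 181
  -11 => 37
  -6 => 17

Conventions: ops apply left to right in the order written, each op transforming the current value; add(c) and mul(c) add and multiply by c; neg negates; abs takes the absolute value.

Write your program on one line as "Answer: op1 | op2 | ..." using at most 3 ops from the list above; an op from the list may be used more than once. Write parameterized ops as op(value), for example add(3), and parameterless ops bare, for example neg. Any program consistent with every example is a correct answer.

abs | mul(4) | add(-7)

Check, running the answer program on each example:
  -5 -> 5 -> 20 -> 13
  47 -> 47 -> 188 -> 181
  -11 -> 11 -> 44 -> 37
  -6 -> 6 -> 24 -> 17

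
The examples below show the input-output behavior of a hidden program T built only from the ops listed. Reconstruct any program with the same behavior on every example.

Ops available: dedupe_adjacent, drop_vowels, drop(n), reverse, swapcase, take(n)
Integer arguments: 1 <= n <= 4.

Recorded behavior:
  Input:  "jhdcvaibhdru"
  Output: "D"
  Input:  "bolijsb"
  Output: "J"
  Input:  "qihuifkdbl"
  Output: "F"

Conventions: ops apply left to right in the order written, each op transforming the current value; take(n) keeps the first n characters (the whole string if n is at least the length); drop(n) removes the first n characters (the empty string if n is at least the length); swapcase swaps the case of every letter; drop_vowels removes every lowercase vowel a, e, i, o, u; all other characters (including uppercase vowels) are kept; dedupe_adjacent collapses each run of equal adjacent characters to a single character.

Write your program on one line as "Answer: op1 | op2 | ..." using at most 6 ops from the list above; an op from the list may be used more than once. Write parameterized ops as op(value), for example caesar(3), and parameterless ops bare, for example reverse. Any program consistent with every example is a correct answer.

drop_vowels | drop(1) | swapcase | take(2) | drop(1)

Check, running the answer program on each example:
  "jhdcvaibhdru" -> "jhdcvbhdr" -> "hdcvbhdr" -> "HDCVBHDR" -> "HD" -> "D"
  "bolijsb" -> "bljsb" -> "ljsb" -> "LJSB" -> "LJ" -> "J"
  "qihuifkdbl" -> "qhfkdbl" -> "hfkdbl" -> "HFKDBL" -> "HF" -> "F"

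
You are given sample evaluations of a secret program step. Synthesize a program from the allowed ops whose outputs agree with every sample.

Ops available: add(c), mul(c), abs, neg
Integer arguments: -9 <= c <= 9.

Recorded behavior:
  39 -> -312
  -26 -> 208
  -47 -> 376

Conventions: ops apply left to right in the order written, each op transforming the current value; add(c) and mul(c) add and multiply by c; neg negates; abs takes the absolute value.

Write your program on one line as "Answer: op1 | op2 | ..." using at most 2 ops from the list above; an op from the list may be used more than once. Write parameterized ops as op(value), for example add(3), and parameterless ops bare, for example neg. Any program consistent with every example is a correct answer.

mul(8) | neg

Check, running the answer program on each example:
  39 -> 312 -> -312
  -26 -> -208 -> 208
  -47 -> -376 -> 376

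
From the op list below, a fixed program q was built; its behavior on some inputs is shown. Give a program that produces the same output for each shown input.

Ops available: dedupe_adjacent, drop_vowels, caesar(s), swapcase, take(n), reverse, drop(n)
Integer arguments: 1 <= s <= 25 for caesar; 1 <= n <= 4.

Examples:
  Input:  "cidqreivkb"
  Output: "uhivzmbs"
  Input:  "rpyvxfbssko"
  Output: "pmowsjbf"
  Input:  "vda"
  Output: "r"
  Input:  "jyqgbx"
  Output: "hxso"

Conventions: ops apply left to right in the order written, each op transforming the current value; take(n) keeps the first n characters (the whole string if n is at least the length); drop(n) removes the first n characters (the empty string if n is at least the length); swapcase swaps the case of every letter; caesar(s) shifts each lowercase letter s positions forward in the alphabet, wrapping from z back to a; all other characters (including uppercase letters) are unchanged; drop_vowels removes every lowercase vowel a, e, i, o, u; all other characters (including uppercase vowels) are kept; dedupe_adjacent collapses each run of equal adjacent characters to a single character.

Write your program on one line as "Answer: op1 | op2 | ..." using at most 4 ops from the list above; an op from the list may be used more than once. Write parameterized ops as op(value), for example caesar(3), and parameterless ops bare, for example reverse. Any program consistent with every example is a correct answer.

caesar(22) | drop(2) | caesar(21) | dedupe_adjacent

Check, running the answer program on each example:
  "cidqreivkb" -> "yezmnaergx" -> "zmnaergx" -> "uhivzmbs" -> "uhivzmbs"
  "rpyvxfbssko" -> "nlurtbxoogk" -> "urtbxoogk" -> "pmowsjjbf" -> "pmowsjbf"
  "vda" -> "rzw" -> "w" -> "r" -> "r"
  "jyqgbx" -> "fumcxt" -> "mcxt" -> "hxso" -> "hxso"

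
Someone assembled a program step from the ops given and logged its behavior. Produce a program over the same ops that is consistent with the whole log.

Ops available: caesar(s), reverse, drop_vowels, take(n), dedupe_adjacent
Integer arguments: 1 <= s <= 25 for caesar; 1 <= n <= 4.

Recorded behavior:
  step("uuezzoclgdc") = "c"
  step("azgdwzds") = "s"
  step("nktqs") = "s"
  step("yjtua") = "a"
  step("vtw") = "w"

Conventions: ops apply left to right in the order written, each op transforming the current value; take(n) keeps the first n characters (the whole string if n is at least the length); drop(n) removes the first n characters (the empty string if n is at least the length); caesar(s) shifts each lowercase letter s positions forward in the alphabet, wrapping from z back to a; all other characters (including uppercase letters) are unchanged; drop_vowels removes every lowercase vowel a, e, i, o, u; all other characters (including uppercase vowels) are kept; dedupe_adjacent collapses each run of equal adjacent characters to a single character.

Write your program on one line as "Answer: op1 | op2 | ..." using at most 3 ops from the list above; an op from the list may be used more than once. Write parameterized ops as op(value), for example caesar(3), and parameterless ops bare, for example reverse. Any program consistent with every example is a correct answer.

reverse | take(2) | take(1)

Check, running the answer program on each example:
  "uuezzoclgdc" -> "cdglcozzeuu" -> "cd" -> "c"
  "azgdwzds" -> "sdzwdgza" -> "sd" -> "s"
  "nktqs" -> "sqtkn" -> "sq" -> "s"
  "yjtua" -> "autjy" -> "au" -> "a"
  "vtw" -> "wtv" -> "wt" -> "w"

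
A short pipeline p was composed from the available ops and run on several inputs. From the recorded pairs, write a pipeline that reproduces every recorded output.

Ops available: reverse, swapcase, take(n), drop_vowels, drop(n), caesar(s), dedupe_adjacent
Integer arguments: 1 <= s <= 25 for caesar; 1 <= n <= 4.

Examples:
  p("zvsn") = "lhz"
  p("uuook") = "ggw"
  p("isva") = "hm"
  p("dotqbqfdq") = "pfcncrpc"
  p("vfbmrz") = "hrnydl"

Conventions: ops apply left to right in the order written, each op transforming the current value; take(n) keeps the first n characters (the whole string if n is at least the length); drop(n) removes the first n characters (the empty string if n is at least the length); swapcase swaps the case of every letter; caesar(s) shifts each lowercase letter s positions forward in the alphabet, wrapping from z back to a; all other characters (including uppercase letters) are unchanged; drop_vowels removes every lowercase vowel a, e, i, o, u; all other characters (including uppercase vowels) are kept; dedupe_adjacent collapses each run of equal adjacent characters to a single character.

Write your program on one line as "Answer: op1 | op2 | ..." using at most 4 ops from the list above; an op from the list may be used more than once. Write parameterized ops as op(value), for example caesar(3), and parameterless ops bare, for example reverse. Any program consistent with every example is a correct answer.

reverse | caesar(12) | drop_vowels | reverse

Check, running the answer program on each example:
  "zvsn" -> "nsvz" -> "zehl" -> "zhl" -> "lhz"
  "uuook" -> "koouu" -> "waagg" -> "wgg" -> "ggw"
  "isva" -> "avsi" -> "mheu" -> "mh" -> "hm"
  "dotqbqfdq" -> "qdfqbqtod" -> "cprcncfap" -> "cprcncfp" -> "pfcncrpc"
  "vfbmrz" -> "zrmbfv" -> "ldynrh" -> "ldynrh" -> "hrnydl"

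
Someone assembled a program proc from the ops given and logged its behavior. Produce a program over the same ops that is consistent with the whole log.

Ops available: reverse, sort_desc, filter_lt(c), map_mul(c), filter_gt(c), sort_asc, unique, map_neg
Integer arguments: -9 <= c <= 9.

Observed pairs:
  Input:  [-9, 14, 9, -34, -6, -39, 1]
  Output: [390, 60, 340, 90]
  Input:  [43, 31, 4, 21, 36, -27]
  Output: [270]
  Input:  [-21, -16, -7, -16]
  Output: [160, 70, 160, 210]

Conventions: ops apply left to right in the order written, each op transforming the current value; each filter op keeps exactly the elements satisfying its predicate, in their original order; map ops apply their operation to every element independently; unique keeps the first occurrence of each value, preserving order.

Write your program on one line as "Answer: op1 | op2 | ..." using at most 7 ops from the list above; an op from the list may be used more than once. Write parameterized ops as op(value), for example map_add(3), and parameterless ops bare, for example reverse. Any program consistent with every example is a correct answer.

map_mul(2) | map_mul(-5) | map_neg | reverse | filter_lt(-7) | map_neg

Check, running the answer program on each example:
  [-9, 14, 9, -34, -6, -39, 1] -> [-18, 28, 18, -68, -12, -78, 2] -> [90, -140, -90, 340, 60, 390, -10] -> [-90, 140, 90, -340, -60, -390, 10] -> [10, -390, -60, -340, 90, 140, -90] -> [-390, -60, -340, -90] -> [390, 60, 340, 90]
  [43, 31, 4, 21, 36, -27] -> [86, 62, 8, 42, 72, -54] -> [-430, -310, -40, -210, -360, 270] -> [430, 310, 40, 210, 360, -270] -> [-270, 360, 210, 40, 310, 430] -> [-270] -> [270]
  [-21, -16, -7, -16] -> [-42, -32, -14, -32] -> [210, 160, 70, 160] -> [-210, -160, -70, -160] -> [-160, -70, -160, -210] -> [-160, -70, -160, -210] -> [160, 70, 160, 210]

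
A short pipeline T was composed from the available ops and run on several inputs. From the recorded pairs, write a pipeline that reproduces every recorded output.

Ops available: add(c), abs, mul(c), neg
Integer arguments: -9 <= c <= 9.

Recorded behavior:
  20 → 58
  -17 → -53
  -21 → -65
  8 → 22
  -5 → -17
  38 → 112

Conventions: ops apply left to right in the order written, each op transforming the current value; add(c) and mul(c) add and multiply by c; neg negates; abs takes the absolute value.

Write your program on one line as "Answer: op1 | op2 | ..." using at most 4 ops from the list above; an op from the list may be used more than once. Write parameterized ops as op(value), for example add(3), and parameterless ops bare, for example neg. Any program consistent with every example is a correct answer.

mul(-3) | neg | add(6) | add(-8)

Check, running the answer program on each example:
  20 -> -60 -> 60 -> 66 -> 58
  -17 -> 51 -> -51 -> -45 -> -53
  -21 -> 63 -> -63 -> -57 -> -65
  8 -> -24 -> 24 -> 30 -> 22
  -5 -> 15 -> -15 -> -9 -> -17
  38 -> -114 -> 114 -> 120 -> 112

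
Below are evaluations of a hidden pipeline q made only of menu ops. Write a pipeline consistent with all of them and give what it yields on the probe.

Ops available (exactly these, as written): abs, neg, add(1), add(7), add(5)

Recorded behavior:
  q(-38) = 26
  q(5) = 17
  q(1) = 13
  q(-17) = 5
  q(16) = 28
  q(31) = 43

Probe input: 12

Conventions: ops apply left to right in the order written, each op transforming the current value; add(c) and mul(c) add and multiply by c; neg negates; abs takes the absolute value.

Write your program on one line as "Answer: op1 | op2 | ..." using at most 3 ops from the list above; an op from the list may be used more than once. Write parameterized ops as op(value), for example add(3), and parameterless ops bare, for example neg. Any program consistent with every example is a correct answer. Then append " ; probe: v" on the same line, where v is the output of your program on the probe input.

add(7) | add(5) | abs ; probe: 24

Check, running the answer program on each example:
  -38 -> -31 -> -26 -> 26
  5 -> 12 -> 17 -> 17
  1 -> 8 -> 13 -> 13
  -17 -> -10 -> -5 -> 5
  16 -> 23 -> 28 -> 28
  31 -> 38 -> 43 -> 43
  probe: 12 -> 19 -> 24 -> 24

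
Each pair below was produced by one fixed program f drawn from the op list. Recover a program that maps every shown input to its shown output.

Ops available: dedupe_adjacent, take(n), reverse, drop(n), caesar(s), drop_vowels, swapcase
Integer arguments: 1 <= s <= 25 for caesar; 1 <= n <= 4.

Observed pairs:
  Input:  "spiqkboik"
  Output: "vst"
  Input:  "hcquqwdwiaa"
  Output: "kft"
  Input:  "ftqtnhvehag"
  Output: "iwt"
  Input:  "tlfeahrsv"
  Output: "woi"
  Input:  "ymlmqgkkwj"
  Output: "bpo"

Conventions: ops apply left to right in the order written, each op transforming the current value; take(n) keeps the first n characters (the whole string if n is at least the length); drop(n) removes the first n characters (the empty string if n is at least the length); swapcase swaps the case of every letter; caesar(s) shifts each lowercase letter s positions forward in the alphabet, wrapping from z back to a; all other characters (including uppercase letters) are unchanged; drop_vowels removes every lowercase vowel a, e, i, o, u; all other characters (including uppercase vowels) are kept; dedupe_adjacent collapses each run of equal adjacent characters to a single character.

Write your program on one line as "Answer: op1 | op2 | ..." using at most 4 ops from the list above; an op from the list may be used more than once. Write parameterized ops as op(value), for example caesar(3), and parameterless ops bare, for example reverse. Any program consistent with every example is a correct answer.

drop_vowels | dedupe_adjacent | caesar(3) | take(3)

Check, running the answer program on each example:
  "spiqkboik" -> "spqkbk" -> "spqkbk" -> "vstnen" -> "vst"
  "hcquqwdwiaa" -> "hcqqwdw" -> "hcqwdw" -> "kftzgz" -> "kft"
  "ftqtnhvehag" -> "ftqtnhvhg" -> "ftqtnhvhg" -> "iwtwqkykj" -> "iwt"
  "tlfeahrsv" -> "tlfhrsv" -> "tlfhrsv" -> "woikuvy" -> "woi"
  "ymlmqgkkwj" -> "ymlmqgkkwj" -> "ymlmqgkwj" -> "bpoptjnzm" -> "bpo"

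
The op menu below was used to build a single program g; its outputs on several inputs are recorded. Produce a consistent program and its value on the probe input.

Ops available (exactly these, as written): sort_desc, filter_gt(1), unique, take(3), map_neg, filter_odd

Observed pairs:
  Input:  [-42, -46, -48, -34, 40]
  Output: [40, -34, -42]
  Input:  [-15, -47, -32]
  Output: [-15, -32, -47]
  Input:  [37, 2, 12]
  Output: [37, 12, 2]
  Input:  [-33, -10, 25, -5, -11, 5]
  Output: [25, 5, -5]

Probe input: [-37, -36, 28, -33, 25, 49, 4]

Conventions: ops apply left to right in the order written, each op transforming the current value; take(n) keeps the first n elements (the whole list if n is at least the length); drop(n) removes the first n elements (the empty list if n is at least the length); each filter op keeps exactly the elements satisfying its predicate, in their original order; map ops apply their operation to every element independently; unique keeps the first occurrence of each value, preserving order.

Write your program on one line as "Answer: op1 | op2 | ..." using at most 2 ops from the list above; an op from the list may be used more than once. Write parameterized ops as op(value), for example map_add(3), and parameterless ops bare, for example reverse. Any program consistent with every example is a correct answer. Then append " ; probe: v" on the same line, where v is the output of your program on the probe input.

sort_desc | take(3) ; probe: [49, 28, 25]

Check, running the answer program on each example:
  [-42, -46, -48, -34, 40] -> [40, -34, -42, -46, -48] -> [40, -34, -42]
  [-15, -47, -32] -> [-15, -32, -47] -> [-15, -32, -47]
  [37, 2, 12] -> [37, 12, 2] -> [37, 12, 2]
  [-33, -10, 25, -5, -11, 5] -> [25, 5, -5, -10, -11, -33] -> [25, 5, -5]
  probe: [-37, -36, 28, -33, 25, 49, 4] -> [49, 28, 25, 4, -33, -36, -37] -> [49, 28, 25]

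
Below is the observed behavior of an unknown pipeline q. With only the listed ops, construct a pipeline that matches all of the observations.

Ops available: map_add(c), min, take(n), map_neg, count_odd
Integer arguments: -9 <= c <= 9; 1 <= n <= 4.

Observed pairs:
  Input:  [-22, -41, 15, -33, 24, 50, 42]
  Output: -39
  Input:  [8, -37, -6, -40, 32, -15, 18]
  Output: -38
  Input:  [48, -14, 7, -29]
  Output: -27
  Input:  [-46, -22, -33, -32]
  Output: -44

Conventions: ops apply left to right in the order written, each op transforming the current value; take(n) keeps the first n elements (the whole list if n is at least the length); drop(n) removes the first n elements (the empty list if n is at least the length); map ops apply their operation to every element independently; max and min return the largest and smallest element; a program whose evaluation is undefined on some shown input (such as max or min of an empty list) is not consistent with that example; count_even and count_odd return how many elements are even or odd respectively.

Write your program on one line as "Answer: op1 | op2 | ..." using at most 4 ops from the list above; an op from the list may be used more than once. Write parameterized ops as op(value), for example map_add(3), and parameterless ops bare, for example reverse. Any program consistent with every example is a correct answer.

map_neg | map_add(-2) | map_neg | min

Check, running the answer program on each example:
  [-22, -41, 15, -33, 24, 50, 42] -> [22, 41, -15, 33, -24, -50, -42] -> [20, 39, -17, 31, -26, -52, -44] -> [-20, -39, 17, -31, 26, 52, 44] -> -39
  [8, -37, -6, -40, 32, -15, 18] -> [-8, 37, 6, 40, -32, 15, -18] -> [-10, 35, 4, 38, -34, 13, -20] -> [10, -35, -4, -38, 34, -13, 20] -> -38
  [48, -14, 7, -29] -> [-48, 14, -7, 29] -> [-50, 12, -9, 27] -> [50, -12, 9, -27] -> -27
  [-46, -22, -33, -32] -> [46, 22, 33, 32] -> [44, 20, 31, 30] -> [-44, -20, -31, -30] -> -44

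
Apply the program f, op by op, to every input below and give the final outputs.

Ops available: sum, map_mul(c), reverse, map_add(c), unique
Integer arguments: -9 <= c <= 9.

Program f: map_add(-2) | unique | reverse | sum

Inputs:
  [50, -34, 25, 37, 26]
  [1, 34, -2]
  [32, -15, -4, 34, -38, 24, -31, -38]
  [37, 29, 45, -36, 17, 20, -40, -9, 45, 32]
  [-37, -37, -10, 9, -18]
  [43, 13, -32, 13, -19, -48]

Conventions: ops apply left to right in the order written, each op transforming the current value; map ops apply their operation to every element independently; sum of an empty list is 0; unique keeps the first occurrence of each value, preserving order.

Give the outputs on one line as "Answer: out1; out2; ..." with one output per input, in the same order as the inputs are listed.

Execution, op by op:
  [50, -34, 25, 37, 26] -> [48, -36, 23, 35, 24] -> [48, -36, 23, 35, 24] -> [24, 35, 23, -36, 48] -> 94
  [1, 34, -2] -> [-1, 32, -4] -> [-1, 32, -4] -> [-4, 32, -1] -> 27
  [32, -15, -4, 34, -38, 24, -31, -38] -> [30, -17, -6, 32, -40, 22, -33, -40] -> [30, -17, -6, 32, -40, 22, -33] -> [-33, 22, -40, 32, -6, -17, 30] -> -12
  [37, 29, 45, -36, 17, 20, -40, -9, 45, 32] -> [35, 27, 43, -38, 15, 18, -42, -11, 43, 30] -> [35, 27, 43, -38, 15, 18, -42, -11, 30] -> [30, -11, -42, 18, 15, -38, 43, 27, 35] -> 77
  [-37, -37, -10, 9, -18] -> [-39, -39, -12, 7, -20] -> [-39, -12, 7, -20] -> [-20, 7, -12, -39] -> -64
  [43, 13, -32, 13, -19, -48] -> [41, 11, -34, 11, -21, -50] -> [41, 11, -34, -21, -50] -> [-50, -21, -34, 11, 41] -> -53

94; 27; -12; 77; -64; -53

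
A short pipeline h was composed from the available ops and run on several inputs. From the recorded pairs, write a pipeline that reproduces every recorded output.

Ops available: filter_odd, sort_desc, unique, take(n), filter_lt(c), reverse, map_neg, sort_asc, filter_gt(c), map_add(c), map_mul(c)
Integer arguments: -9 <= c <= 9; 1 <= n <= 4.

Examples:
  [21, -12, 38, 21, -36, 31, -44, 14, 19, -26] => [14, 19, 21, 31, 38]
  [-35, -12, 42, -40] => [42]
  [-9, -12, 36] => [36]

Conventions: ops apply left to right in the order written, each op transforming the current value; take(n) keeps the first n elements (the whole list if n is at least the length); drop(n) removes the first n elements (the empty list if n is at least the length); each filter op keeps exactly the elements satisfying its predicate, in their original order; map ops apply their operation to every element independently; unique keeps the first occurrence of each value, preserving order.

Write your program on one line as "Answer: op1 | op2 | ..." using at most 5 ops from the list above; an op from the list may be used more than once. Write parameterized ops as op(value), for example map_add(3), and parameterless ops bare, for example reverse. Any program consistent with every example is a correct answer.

reverse | sort_desc | filter_gt(-7) | unique | reverse

Check, running the answer program on each example:
  [21, -12, 38, 21, -36, 31, -44, 14, 19, -26] -> [-26, 19, 14, -44, 31, -36, 21, 38, -12, 21] -> [38, 31, 21, 21, 19, 14, -12, -26, -36, -44] -> [38, 31, 21, 21, 19, 14] -> [38, 31, 21, 19, 14] -> [14, 19, 21, 31, 38]
  [-35, -12, 42, -40] -> [-40, 42, -12, -35] -> [42, -12, -35, -40] -> [42] -> [42] -> [42]
  [-9, -12, 36] -> [36, -12, -9] -> [36, -9, -12] -> [36] -> [36] -> [36]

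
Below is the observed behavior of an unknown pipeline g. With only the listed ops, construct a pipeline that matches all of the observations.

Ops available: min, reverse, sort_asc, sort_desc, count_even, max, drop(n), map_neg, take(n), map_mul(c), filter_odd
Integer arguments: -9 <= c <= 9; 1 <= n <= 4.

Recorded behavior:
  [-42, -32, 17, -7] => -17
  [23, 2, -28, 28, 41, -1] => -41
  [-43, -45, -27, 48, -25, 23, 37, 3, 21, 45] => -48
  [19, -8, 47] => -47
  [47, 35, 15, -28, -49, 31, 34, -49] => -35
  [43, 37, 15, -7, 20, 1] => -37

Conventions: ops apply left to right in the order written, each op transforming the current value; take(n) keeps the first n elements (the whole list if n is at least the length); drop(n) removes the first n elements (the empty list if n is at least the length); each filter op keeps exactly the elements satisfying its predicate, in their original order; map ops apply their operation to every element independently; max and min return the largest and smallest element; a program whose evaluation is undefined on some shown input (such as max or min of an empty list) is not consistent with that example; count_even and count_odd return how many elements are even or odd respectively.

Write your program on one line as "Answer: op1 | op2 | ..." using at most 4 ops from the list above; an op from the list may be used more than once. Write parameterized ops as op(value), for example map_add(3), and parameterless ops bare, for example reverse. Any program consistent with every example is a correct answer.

map_neg | drop(1) | min

Check, running the answer program on each example:
  [-42, -32, 17, -7] -> [42, 32, -17, 7] -> [32, -17, 7] -> -17
  [23, 2, -28, 28, 41, -1] -> [-23, -2, 28, -28, -41, 1] -> [-2, 28, -28, -41, 1] -> -41
  [-43, -45, -27, 48, -25, 23, 37, 3, 21, 45] -> [43, 45, 27, -48, 25, -23, -37, -3, -21, -45] -> [45, 27, -48, 25, -23, -37, -3, -21, -45] -> -48
  [19, -8, 47] -> [-19, 8, -47] -> [8, -47] -> -47
  [47, 35, 15, -28, -49, 31, 34, -49] -> [-47, -35, -15, 28, 49, -31, -34, 49] -> [-35, -15, 28, 49, -31, -34, 49] -> -35
  [43, 37, 15, -7, 20, 1] -> [-43, -37, -15, 7, -20, -1] -> [-37, -15, 7, -20, -1] -> -37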